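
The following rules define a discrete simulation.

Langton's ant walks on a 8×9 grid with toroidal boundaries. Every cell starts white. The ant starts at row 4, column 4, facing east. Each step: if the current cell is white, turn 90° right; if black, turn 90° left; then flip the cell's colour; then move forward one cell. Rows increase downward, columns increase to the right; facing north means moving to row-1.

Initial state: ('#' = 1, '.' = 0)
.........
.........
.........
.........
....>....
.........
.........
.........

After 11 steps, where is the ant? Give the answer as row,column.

2,3

t=0: .........
.........
.........
.........
....>....
.........
.........
.........
t=1: .........
.........
.........
.........
....#....
....v....
.........
.........
t=2: .........
.........
.........
.........
....#....
...<#....
.........
.........
t=3: .........
.........
.........
.........
...^#....
...##....
.........
.........
t=4: .........
.........
.........
.........
...#>....
...##....
.........
.........
t=5: .........
.........
.........
....^....
...#.....
...##....
.........
.........
t=6: .........
.........
.........
....#>...
...#.....
...##....
.........
.........
t=7: .........
.........
.........
....##...
...#.v...
...##....
.........
.........
t=8: .........
.........
.........
....##...
...#<#...
...##....
.........
.........
t=9: .........
.........
.........
....^#...
...###...
...##....
.........
.........
t=10: .........
.........
.........
...<.#...
...###...
...##....
.........
.........
t=11: .........
.........
...^.....
...#.#...
...###...
...##....
.........
.........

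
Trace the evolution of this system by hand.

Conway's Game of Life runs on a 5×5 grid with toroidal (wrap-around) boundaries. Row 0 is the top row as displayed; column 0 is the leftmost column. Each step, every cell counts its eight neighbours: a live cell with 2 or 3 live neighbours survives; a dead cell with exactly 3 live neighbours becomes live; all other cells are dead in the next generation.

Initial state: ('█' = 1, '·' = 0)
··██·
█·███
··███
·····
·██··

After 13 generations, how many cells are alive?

k=0  ··██·
█·███
··███
·····
·██··
k=1  █····
█····
███··
·█···
·███·
k=2  █·█·█
█···█
█·█··
···█·
███··
k=3  ··█··
·····
██·█·
█··██
█·█··
k=4  ·█···
·██··
████·
···█·
█·█··
k=5  █····
···█·
█··██
█··█·
·██··
k=6  ·██··
█··█·
█·██·
█··█·
███·█
k=7  ·····
█··█·
█·██·
·····
····█
k=8  ····█
·███·
·███·
···██
·····
k=9  ··██·
██··█
██···
···██
···██
k=10  ·██··
···██
·███·
··██·
·····
k=11  ··██·
█···█
·█···
·█·█·
·█·█·
k=12  ████·
█████
·██·█
██···
·█·██
k=13  ·····
·····
·····
·····
···█·

1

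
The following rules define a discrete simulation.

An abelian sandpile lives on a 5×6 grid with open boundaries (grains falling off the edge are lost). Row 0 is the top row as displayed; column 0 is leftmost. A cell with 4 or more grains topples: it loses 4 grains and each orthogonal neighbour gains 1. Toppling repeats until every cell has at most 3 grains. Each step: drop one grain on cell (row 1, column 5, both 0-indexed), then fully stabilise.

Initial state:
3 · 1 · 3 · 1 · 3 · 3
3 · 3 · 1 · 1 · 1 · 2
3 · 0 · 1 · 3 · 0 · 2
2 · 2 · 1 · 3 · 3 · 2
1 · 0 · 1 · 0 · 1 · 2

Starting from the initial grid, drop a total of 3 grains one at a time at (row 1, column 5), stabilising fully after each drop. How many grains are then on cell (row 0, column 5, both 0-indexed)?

[0] 3 · 1 · 3 · 1 · 3 · 3
3 · 3 · 1 · 1 · 1 · 2
3 · 0 · 1 · 3 · 0 · 2
2 · 2 · 1 · 3 · 3 · 2
1 · 0 · 1 · 0 · 1 · 2
[1] 3 · 1 · 3 · 1 · 3 · 3
3 · 3 · 1 · 1 · 1 · 3
3 · 0 · 1 · 3 · 0 · 2
2 · 2 · 1 · 3 · 3 · 2
1 · 0 · 1 · 0 · 1 · 2
[2] 3 · 1 · 3 · 2 · 0 · 1
3 · 3 · 1 · 1 · 3 · 1
3 · 0 · 1 · 3 · 0 · 3
2 · 2 · 1 · 3 · 3 · 2
1 · 0 · 1 · 0 · 1 · 2
[3] 3 · 1 · 3 · 2 · 0 · 1
3 · 3 · 1 · 1 · 3 · 2
3 · 0 · 1 · 3 · 0 · 3
2 · 2 · 1 · 3 · 3 · 2
1 · 0 · 1 · 0 · 1 · 2

1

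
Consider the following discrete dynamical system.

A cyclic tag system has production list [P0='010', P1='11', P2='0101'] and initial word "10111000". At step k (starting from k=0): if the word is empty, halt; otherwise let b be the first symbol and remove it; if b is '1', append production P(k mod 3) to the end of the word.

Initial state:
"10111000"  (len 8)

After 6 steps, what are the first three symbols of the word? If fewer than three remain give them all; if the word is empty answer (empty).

0) "10111000"  (len 8)
1) "0111000010"  (len 10)
2) "111000010"  (len 9)
3) "110000100101"  (len 12)
4) "10000100101010"  (len 14)
5) "000010010101011"  (len 15)
6) "00010010101011"  (len 14)

000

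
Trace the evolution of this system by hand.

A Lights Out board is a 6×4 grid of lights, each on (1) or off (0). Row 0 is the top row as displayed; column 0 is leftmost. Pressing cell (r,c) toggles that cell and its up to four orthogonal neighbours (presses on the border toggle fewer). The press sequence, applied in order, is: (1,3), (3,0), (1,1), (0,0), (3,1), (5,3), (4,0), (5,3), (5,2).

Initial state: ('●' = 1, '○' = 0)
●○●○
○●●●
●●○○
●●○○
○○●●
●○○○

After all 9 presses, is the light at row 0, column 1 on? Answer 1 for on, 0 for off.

k=0  ●○●○
○●●●
●●○○
●●○○
○○●●
●○○○
k=1  ●○●●
○●○○
●●○●
●●○○
○○●●
●○○○
k=2  ●○●●
○●○○
○●○●
○○○○
●○●●
●○○○
k=3  ●●●●
●○●○
○○○●
○○○○
●○●●
●○○○
k=4  ○○●●
○○●○
○○○●
○○○○
●○●●
●○○○
k=5  ○○●●
○○●○
○●○●
●●●○
●●●●
●○○○
k=6  ○○●●
○○●○
○●○●
●●●○
●●●○
●○●●
k=7  ○○●●
○○●○
○●○●
○●●○
○○●○
○○●●
k=8  ○○●●
○○●○
○●○●
○●●○
○○●●
○○○○
k=9  ○○●●
○○●○
○●○●
○●●○
○○○●
○●●●

0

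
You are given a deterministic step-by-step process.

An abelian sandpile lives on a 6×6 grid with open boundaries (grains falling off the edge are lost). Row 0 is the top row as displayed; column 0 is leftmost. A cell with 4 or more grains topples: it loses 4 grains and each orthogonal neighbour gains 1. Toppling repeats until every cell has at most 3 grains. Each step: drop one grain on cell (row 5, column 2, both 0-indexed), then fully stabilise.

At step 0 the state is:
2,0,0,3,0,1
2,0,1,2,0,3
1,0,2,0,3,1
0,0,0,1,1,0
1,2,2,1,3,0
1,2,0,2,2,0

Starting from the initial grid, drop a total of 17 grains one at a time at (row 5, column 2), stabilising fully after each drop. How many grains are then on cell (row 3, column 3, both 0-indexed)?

gen 0: 2,0,0,3,0,1
2,0,1,2,0,3
1,0,2,0,3,1
0,0,0,1,1,0
1,2,2,1,3,0
1,2,0,2,2,0
gen 1: 2,0,0,3,0,1
2,0,1,2,0,3
1,0,2,0,3,1
0,0,0,1,1,0
1,2,2,1,3,0
1,2,1,2,2,0
gen 2: 2,0,0,3,0,1
2,0,1,2,0,3
1,0,2,0,3,1
0,0,0,1,1,0
1,2,2,1,3,0
1,2,2,2,2,0
gen 3: 2,0,0,3,0,1
2,0,1,2,0,3
1,0,2,0,3,1
0,0,0,1,1,0
1,2,2,1,3,0
1,2,3,2,2,0
gen 4: 2,0,0,3,0,1
2,0,1,2,0,3
1,0,2,0,3,1
0,0,0,1,1,0
1,2,3,1,3,0
1,3,0,3,2,0
gen 5: 2,0,0,3,0,1
2,0,1,2,0,3
1,0,2,0,3,1
0,0,0,1,1,0
1,2,3,1,3,0
1,3,1,3,2,0
gen 6: 2,0,0,3,0,1
2,0,1,2,0,3
1,0,2,0,3,1
0,0,0,1,1,0
1,2,3,1,3,0
1,3,2,3,2,0
gen 7: 2,0,0,3,0,1
2,0,1,2,0,3
1,0,2,0,3,1
0,0,0,1,1,0
1,2,3,1,3,0
1,3,3,3,2,0
gen 8: 2,0,0,3,0,1
2,0,1,2,0,3
1,0,2,0,3,1
0,1,1,1,1,0
2,0,1,3,3,0
2,1,3,0,3,0
gen 9: 2,0,0,3,0,1
2,0,1,2,0,3
1,0,2,0,3,1
0,1,1,1,1,0
2,0,2,3,3,0
2,2,0,1,3,0
gen 10: 2,0,0,3,0,1
2,0,1,2,0,3
1,0,2,0,3,1
0,1,1,1,1,0
2,0,2,3,3,0
2,2,1,1,3,0
gen 11: 2,0,0,3,0,1
2,0,1,2,0,3
1,0,2,0,3,1
0,1,1,1,1,0
2,0,2,3,3,0
2,2,2,1,3,0
gen 12: 2,0,0,3,0,1
2,0,1,2,0,3
1,0,2,0,3,1
0,1,1,1,1,0
2,0,2,3,3,0
2,2,3,1,3,0
gen 13: 2,0,0,3,0,1
2,0,1,2,0,3
1,0,2,0,3,1
0,1,1,1,1,0
2,0,3,3,3,0
2,3,0,2,3,0
gen 14: 2,0,0,3,0,1
2,0,1,2,0,3
1,0,2,0,3,1
0,1,1,1,1,0
2,0,3,3,3,0
2,3,1,2,3,0
gen 15: 2,0,0,3,0,1
2,0,1,2,0,3
1,0,2,0,3,1
0,1,1,1,1,0
2,0,3,3,3,0
2,3,2,2,3,0
gen 16: 2,0,0,3,0,1
2,0,1,2,0,3
1,0,2,0,3,1
0,1,1,1,1,0
2,0,3,3,3,0
2,3,3,2,3,0
gen 17: 2,0,0,3,0,1
2,0,1,2,0,3
1,0,2,0,3,1
0,1,2,2,2,0
2,2,1,2,1,1
3,0,3,1,1,1

2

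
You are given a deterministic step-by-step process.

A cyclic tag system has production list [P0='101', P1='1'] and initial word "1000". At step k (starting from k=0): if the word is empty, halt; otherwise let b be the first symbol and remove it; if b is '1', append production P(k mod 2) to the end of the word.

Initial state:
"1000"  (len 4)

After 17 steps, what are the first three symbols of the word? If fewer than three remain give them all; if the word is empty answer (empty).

0) "1000"  (len 4)
1) "000101"  (len 6)
2) "00101"  (len 5)
3) "0101"  (len 4)
4) "101"  (len 3)
5) "01101"  (len 5)
6) "1101"  (len 4)
7) "101101"  (len 6)
8) "011011"  (len 6)
9) "11011"  (len 5)
10) "10111"  (len 5)
11) "0111101"  (len 7)
12) "111101"  (len 6)
13) "11101101"  (len 8)
14) "11011011"  (len 8)
15) "1011011101"  (len 10)
16) "0110111011"  (len 10)
17) "110111011"  (len 9)

110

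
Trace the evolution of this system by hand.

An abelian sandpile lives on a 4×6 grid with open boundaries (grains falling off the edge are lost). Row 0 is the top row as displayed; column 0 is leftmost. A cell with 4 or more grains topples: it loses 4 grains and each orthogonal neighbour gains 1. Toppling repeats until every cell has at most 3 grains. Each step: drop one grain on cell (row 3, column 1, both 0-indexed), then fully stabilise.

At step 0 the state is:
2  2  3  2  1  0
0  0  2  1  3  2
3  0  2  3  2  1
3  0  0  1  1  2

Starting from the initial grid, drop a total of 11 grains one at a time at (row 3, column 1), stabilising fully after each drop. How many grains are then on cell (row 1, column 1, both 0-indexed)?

1

gen 0: 2  2  3  2  1  0
0  0  2  1  3  2
3  0  2  3  2  1
3  0  0  1  1  2
gen 1: 2  2  3  2  1  0
0  0  2  1  3  2
3  0  2  3  2  1
3  1  0  1  1  2
gen 2: 2  2  3  2  1  0
0  0  2  1  3  2
3  0  2  3  2  1
3  2  0  1  1  2
gen 3: 2  2  3  2  1  0
0  0  2  1  3  2
3  0  2  3  2  1
3  3  0  1  1  2
gen 4: 2  2  3  2  1  0
1  0  2  1  3  2
0  2  2  3  2  1
1  1  1  1  1  2
gen 5: 2  2  3  2  1  0
1  0  2  1  3  2
0  2  2  3  2  1
1  2  1  1  1  2
gen 6: 2  2  3  2  1  0
1  0  2  1  3  2
0  2  2  3  2  1
1  3  1  1  1  2
gen 7: 2  2  3  2  1  0
1  0  2  1  3  2
0  3  2  3  2  1
2  0  2  1  1  2
gen 8: 2  2  3  2  1  0
1  0  2  1  3  2
0  3  2  3  2  1
2  1  2  1  1  2
gen 9: 2  2  3  2  1  0
1  0  2  1  3  2
0  3  2  3  2  1
2  2  2  1  1  2
gen 10: 2  2  3  2  1  0
1  0  2  1  3  2
0  3  2  3  2  1
2  3  2  1  1  2
gen 11: 2  2  3  2  1  0
1  1  2  1  3  2
1  0  3  3  2  1
3  1  3  1  1  2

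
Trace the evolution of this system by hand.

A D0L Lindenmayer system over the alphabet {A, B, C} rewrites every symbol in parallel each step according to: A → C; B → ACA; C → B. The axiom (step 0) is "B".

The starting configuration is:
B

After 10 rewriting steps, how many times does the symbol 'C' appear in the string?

42

[0] B
[1] ACA
[2] CBC
[3] BACAB
[4] ACACBCACA
[5] CBCBACABCBC
[6] BACABACACBCACABACAB
[7] ACACBCACACBCBACABCBCACACBCACA
[8] CBCBACABCBCBACABACACBCACABACABCBCBACABCBC
[9] BACABACACBCACABACABACACBCACACBCBACABCBCACACBCACABACABACACBCACABACAB
[10] ACACBCACACBCBACABCBCACACBCACACBCBACABCBCBACABACACBCACABACABCBCBACABCBCACACBCACACBCBACABCBCACACBCACA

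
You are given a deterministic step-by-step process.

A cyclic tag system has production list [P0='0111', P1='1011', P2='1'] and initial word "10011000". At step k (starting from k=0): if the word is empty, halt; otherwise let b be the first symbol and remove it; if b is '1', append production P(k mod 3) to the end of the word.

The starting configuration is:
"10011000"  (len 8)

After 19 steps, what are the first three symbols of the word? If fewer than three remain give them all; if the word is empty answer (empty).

k=0  "10011000"  (len 8)
k=1  "00110000111"  (len 11)
k=2  "0110000111"  (len 10)
k=3  "110000111"  (len 9)
k=4  "100001110111"  (len 12)
k=5  "000011101111011"  (len 15)
k=6  "00011101111011"  (len 14)
k=7  "0011101111011"  (len 13)
k=8  "011101111011"  (len 12)
k=9  "11101111011"  (len 11)
k=10  "11011110110111"  (len 14)
k=11  "10111101101111011"  (len 17)
k=12  "01111011011110111"  (len 17)
k=13  "1111011011110111"  (len 16)
k=14  "1110110111101111011"  (len 19)
k=15  "1101101111011110111"  (len 19)
k=16  "1011011110111101110111"  (len 22)
k=17  "0110111101111011101111011"  (len 25)
k=18  "110111101111011101111011"  (len 24)
k=19  "101111011110111011110110111"  (len 27)

101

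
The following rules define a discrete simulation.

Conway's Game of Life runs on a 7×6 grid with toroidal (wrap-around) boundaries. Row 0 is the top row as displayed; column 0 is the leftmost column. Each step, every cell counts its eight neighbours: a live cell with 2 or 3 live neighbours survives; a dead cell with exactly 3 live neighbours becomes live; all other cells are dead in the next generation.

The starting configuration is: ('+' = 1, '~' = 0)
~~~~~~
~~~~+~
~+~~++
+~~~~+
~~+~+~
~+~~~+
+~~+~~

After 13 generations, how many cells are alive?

gen 0: ~~~~~~
~~~~+~
~+~~++
+~~~~+
~~+~+~
~+~~~+
+~~+~~
gen 1: ~~~~~~
~~~~++
~~~~+~
++~+~~
~+~~+~
++++++
+~~~~~
gen 2: ~~~~~+
~~~~++
+~~++~
++++++
~~~~~~
~~+++~
+~+++~
gen 3: +~~~~~
+~~+~~
~~~~~~
+++~~~
+~~~~~
~++~++
~++~~~
gen 4: +~+~~~
~~~~~~
+~+~~~
++~~~~
~~~+~~
~~++~+
~~++~+
gen 5: ~+++~~
~~~~~~
+~~~~~
+++~~~
++~++~
~~~~~~
+~~~~+
gen 6: +++~~~
~++~~~
+~~~~~
~~++~~
+~~+~+
~+~~+~
+++~~~
gen 7: ~~~+~~
~~+~~~
~~~+~~
++++++
++~+~+
~~~++~
~~~+~+
gen 8: ~~+++~
~~++~~
+~~~~+
~~~~~~
~~~~~~
~~~+~~
~~++~~
gen 9: ~+~~+~
~++~~+
~~~~~~
~~~~~~
~~~~~~
~~++~~
~~~~~~
gen 10: +++~~~
+++~~~
~~~~~~
~~~~~~
~~~~~~
~~~~~~
~~++~~
gen 11: +~~~~~
+~+~~~
~+~~~~
~~~~~~
~~~~~~
~~~~~~
~~++~~
gen 12: ~~++~~
+~~~~~
~+~~~~
~~~~~~
~~~~~~
~~~~~~
~~~~~~
gen 13: ~~~~~~
~++~~~
~~~~~~
~~~~~~
~~~~~~
~~~~~~
~~~~~~

2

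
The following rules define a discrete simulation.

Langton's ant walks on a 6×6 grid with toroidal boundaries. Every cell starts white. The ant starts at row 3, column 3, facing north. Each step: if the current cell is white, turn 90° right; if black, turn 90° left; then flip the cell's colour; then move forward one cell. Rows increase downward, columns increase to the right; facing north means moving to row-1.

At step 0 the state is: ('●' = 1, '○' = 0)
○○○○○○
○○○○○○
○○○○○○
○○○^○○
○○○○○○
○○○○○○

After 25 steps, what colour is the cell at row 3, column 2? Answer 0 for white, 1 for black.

t=0: ○○○○○○
○○○○○○
○○○○○○
○○○^○○
○○○○○○
○○○○○○
t=1: ○○○○○○
○○○○○○
○○○○○○
○○○●>○
○○○○○○
○○○○○○
t=2: ○○○○○○
○○○○○○
○○○○○○
○○○●●○
○○○○v○
○○○○○○
t=3: ○○○○○○
○○○○○○
○○○○○○
○○○●●○
○○○<●○
○○○○○○
t=4: ○○○○○○
○○○○○○
○○○○○○
○○○^●○
○○○●●○
○○○○○○
t=5: ○○○○○○
○○○○○○
○○○○○○
○○<○●○
○○○●●○
○○○○○○
t=6: ○○○○○○
○○○○○○
○○^○○○
○○●○●○
○○○●●○
○○○○○○
t=7: ○○○○○○
○○○○○○
○○●>○○
○○●○●○
○○○●●○
○○○○○○
t=8: ○○○○○○
○○○○○○
○○●●○○
○○●v●○
○○○●●○
○○○○○○
t=9: ○○○○○○
○○○○○○
○○●●○○
○○<●●○
○○○●●○
○○○○○○
t=10: ○○○○○○
○○○○○○
○○●●○○
○○○●●○
○○v●●○
○○○○○○
t=11: ○○○○○○
○○○○○○
○○●●○○
○○○●●○
○<●●●○
○○○○○○
t=12: ○○○○○○
○○○○○○
○○●●○○
○^○●●○
○●●●●○
○○○○○○
t=13: ○○○○○○
○○○○○○
○○●●○○
○●>●●○
○●●●●○
○○○○○○
t=14: ○○○○○○
○○○○○○
○○●●○○
○●●●●○
○●v●●○
○○○○○○
t=15: ○○○○○○
○○○○○○
○○●●○○
○●●●●○
○●○>●○
○○○○○○
t=16: ○○○○○○
○○○○○○
○○●●○○
○●●^●○
○●○○●○
○○○○○○
t=17: ○○○○○○
○○○○○○
○○●●○○
○●<○●○
○●○○●○
○○○○○○
t=18: ○○○○○○
○○○○○○
○○●●○○
○●○○●○
○●v○●○
○○○○○○
t=19: ○○○○○○
○○○○○○
○○●●○○
○●○○●○
○<●○●○
○○○○○○
t=20: ○○○○○○
○○○○○○
○○●●○○
○●○○●○
○○●○●○
○v○○○○
t=21: ○○○○○○
○○○○○○
○○●●○○
○●○○●○
○○●○●○
<●○○○○
t=22: ○○○○○○
○○○○○○
○○●●○○
○●○○●○
^○●○●○
●●○○○○
t=23: ○○○○○○
○○○○○○
○○●●○○
○●○○●○
●>●○●○
●●○○○○
t=24: ○○○○○○
○○○○○○
○○●●○○
○●○○●○
●●●○●○
●v○○○○
t=25: ○○○○○○
○○○○○○
○○●●○○
○●○○●○
●●●○●○
●○>○○○

0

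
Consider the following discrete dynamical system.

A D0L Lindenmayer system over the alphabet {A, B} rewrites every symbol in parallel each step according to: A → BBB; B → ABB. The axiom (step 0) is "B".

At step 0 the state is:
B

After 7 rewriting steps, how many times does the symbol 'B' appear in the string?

0) B
1) ABB
2) BBBABBABB
3) ABBABBABBBBBABBABBBBBABBABB
4) BBBABBABBBBBABBABBBBBABBABBABBABBABBBBBABBABBBBBABBABBABBABBABBBBBABBABBBBBABBABB
5) ABBABBABBBBBABBABBBBBABBABBABBABBABBBBBABBABBBBBABBABBABBA…BABBABBABBABBBBBABBABBBBBABBABBABBABBABBBBBABBABBBBBABBABB  (len 243)
6) BBBABBABBBBBABBABBBBBABBABBABBABBABBBBBABBABBBBBABBABBABBA…BABBABBABBABBBBBABBABBBBBABBABBABBABBABBBBBABBABBBBBABBABB  (len 729)
7) ABBABBABBBBBABBABBBBBABBABBABBABBABBBBBABBABBBBBABBABBABBA…BABBABBABBABBBBBABBABBBBBABBABBABBABBABBBBBABBABBBBBABBABB  (len 2187)

1640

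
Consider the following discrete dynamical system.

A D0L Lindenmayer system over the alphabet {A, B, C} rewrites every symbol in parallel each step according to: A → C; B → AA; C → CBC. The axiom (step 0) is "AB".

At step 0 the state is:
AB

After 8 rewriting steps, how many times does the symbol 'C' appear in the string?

gen 0: AB
gen 1: CAA
gen 2: CBCCC
gen 3: CBCAACBCCBCCBC
gen 4: CBCAACBCCCCBCAACBCCBCAACBCCBCAACBC
gen 5: CBCAACBCCCCBCAACBCCBCCBCCBCAACBCCCCBCAACBCCBCAACBCCCCBCAACBCCBCAACBCCCCBCAACBC
gen 6: CBCAACBCCCCBCAACBCCBCCBCCBCAACBCCCCBCAACBCCBCAACBCCBCAACBC…CAACBCCCCBCAACBCCBCAACBCCCCBCAACBCCBCCBCCBCAACBCCCCBCAACBC  (len 184)
gen 7: CBCAACBCCCCBCAACBCCBCCBCCBCAACBCCCCBCAACBCCBCAACBCCBCAACBC…CBCAACBCCBCAACBCCBCAACBCCCCBCAACBCCBCCBCCBCAACBCCCCBCAACBC  (len 436)
gen 8: CBCAACBCCCCBCAACBCCBCCBCCBCAACBCCCCBCAACBCCBCAACBCCBCAACBC…CBCAACBCCBCAACBCCBCAACBCCCCBCAACBCCBCCBCCBCAACBCCCCBCAACBC  (len 1028)

576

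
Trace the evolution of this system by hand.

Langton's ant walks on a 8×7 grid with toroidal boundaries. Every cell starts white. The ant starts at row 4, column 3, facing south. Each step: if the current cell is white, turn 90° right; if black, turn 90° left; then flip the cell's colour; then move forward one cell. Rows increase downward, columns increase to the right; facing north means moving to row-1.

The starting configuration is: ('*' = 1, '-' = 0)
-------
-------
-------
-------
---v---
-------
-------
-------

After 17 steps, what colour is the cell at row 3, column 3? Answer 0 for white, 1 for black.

0

gen 0: -------
-------
-------
-------
---v---
-------
-------
-------
gen 1: -------
-------
-------
-------
--<*---
-------
-------
-------
gen 2: -------
-------
-------
--^----
--**---
-------
-------
-------
gen 3: -------
-------
-------
--*>---
--**---
-------
-------
-------
gen 4: -------
-------
-------
--**---
--*v---
-------
-------
-------
gen 5: -------
-------
-------
--**---
--*->--
-------
-------
-------
gen 6: -------
-------
-------
--**---
--*-*--
----v--
-------
-------
gen 7: -------
-------
-------
--**---
--*-*--
---<*--
-------
-------
gen 8: -------
-------
-------
--**---
--*^*--
---**--
-------
-------
gen 9: -------
-------
-------
--**---
--**>--
---**--
-------
-------
gen 10: -------
-------
-------
--**^--
--**---
---**--
-------
-------
gen 11: -------
-------
-------
--***>-
--**---
---**--
-------
-------
gen 12: -------
-------
-------
--****-
--**-v-
---**--
-------
-------
gen 13: -------
-------
-------
--****-
--**<*-
---**--
-------
-------
gen 14: -------
-------
-------
--**^*-
--****-
---**--
-------
-------
gen 15: -------
-------
-------
--*<-*-
--****-
---**--
-------
-------
gen 16: -------
-------
-------
--*--*-
--*v**-
---**--
-------
-------
gen 17: -------
-------
-------
--*--*-
--*->*-
---**--
-------
-------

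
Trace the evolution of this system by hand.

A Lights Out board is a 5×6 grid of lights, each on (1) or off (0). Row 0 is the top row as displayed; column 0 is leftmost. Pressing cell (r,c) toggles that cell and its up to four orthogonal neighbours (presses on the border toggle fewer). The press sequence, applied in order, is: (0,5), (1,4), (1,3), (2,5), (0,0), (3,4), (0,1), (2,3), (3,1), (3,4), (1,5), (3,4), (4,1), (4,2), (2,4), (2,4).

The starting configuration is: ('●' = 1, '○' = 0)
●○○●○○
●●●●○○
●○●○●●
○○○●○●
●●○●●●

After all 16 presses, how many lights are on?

gen 0: ●○○●○○
●●●●○○
●○●○●●
○○○●○●
●●○●●●
gen 1: ●○○●●●
●●●●○●
●○●○●●
○○○●○●
●●○●●●
gen 2: ●○○●○●
●●●○●○
●○●○○●
○○○●○●
●●○●●●
gen 3: ●○○○○●
●●○●○○
●○●●○●
○○○●○●
●●○●●●
gen 4: ●○○○○●
●●○●○●
●○●●●○
○○○●○○
●●○●●●
gen 5: ○●○○○●
○●○●○●
●○●●●○
○○○●○○
●●○●●●
gen 6: ○●○○○●
○●○●○●
●○●●○○
○○○○●●
●●○●○●
gen 7: ●○●○○●
○○○●○●
●○●●○○
○○○○●●
●●○●○●
gen 8: ●○●○○●
○○○○○●
●○○○●○
○○○●●●
●●○●○●
gen 9: ●○●○○●
○○○○○●
●●○○●○
●●●●●●
●○○●○●
gen 10: ●○●○○●
○○○○○●
●●○○○○
●●●○○○
●○○●●●
gen 11: ●○●○○○
○○○○●○
●●○○○●
●●●○○○
●○○●●●
gen 12: ●○●○○○
○○○○●○
●●○○●●
●●●●●●
●○○●○●
gen 13: ●○●○○○
○○○○●○
●●○○●●
●○●●●●
○●●●○●
gen 14: ●○●○○○
○○○○●○
●●○○●●
●○○●●●
○○○○○●
gen 15: ●○●○○○
○○○○○○
●●○●○○
●○○●○●
○○○○○●
gen 16: ●○●○○○
○○○○●○
●●○○●●
●○○●●●
○○○○○●

12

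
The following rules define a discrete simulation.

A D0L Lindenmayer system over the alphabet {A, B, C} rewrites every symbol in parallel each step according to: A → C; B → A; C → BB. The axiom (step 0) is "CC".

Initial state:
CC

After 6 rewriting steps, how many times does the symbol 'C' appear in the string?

8

gen 0: CC
gen 1: BBBB
gen 2: AAAA
gen 3: CCCC
gen 4: BBBBBBBB
gen 5: AAAAAAAA
gen 6: CCCCCCCC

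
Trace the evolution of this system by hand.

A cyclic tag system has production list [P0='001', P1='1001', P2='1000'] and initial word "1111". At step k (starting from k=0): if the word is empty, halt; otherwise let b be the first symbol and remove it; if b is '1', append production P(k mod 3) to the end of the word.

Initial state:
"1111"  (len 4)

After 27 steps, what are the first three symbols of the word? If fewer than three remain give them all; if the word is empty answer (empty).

011

step 0: "1111"  (len 4)
step 1: "111001"  (len 6)
step 2: "110011001"  (len 9)
step 3: "100110011000"  (len 12)
step 4: "00110011000001"  (len 14)
step 5: "0110011000001"  (len 13)
step 6: "110011000001"  (len 12)
step 7: "10011000001001"  (len 14)
step 8: "00110000010011001"  (len 17)
step 9: "0110000010011001"  (len 16)
step 10: "110000010011001"  (len 15)
step 11: "100000100110011001"  (len 18)
step 12: "000001001100110011000"  (len 21)
step 13: "00001001100110011000"  (len 20)
step 14: "0001001100110011000"  (len 19)
step 15: "001001100110011000"  (len 18)
step 16: "01001100110011000"  (len 17)
step 17: "1001100110011000"  (len 16)
step 18: "0011001100110001000"  (len 19)
step 19: "011001100110001000"  (len 18)
step 20: "11001100110001000"  (len 17)
step 21: "10011001100010001000"  (len 20)
step 22: "0011001100010001000001"  (len 22)
step 23: "011001100010001000001"  (len 21)
step 24: "11001100010001000001"  (len 20)
step 25: "1001100010001000001001"  (len 22)
step 26: "0011000100010000010011001"  (len 25)
step 27: "011000100010000010011001"  (len 24)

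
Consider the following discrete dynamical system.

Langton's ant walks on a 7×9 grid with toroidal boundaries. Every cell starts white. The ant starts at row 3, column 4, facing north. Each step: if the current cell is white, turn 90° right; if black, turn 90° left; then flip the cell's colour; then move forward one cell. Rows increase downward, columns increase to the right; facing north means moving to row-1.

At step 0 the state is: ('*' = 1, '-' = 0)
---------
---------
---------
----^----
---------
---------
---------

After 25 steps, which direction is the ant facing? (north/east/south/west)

step 0: ---------
---------
---------
----^----
---------
---------
---------
step 1: ---------
---------
---------
----*>---
---------
---------
---------
step 2: ---------
---------
---------
----**---
-----v---
---------
---------
step 3: ---------
---------
---------
----**---
----<*---
---------
---------
step 4: ---------
---------
---------
----^*---
----**---
---------
---------
step 5: ---------
---------
---------
---<-*---
----**---
---------
---------
step 6: ---------
---------
---^-----
---*-*---
----**---
---------
---------
step 7: ---------
---------
---*>----
---*-*---
----**---
---------
---------
step 8: ---------
---------
---**----
---*v*---
----**---
---------
---------
step 9: ---------
---------
---**----
---<**---
----**---
---------
---------
step 10: ---------
---------
---**----
----**---
---v**---
---------
---------
step 11: ---------
---------
---**----
----**---
--<***---
---------
---------
step 12: ---------
---------
---**----
--^-**---
--****---
---------
---------
step 13: ---------
---------
---**----
--*>**---
--****---
---------
---------
step 14: ---------
---------
---**----
--****---
--*v**---
---------
---------
step 15: ---------
---------
---**----
--****---
--*->*---
---------
---------
step 16: ---------
---------
---**----
--**^*---
--*--*---
---------
---------
step 17: ---------
---------
---**----
--*<-*---
--*--*---
---------
---------
step 18: ---------
---------
---**----
--*--*---
--*v-*---
---------
---------
step 19: ---------
---------
---**----
--*--*---
--<*-*---
---------
---------
step 20: ---------
---------
---**----
--*--*---
---*-*---
--v------
---------
step 21: ---------
---------
---**----
--*--*---
---*-*---
-<*------
---------
step 22: ---------
---------
---**----
--*--*---
-^-*-*---
-**------
---------
step 23: ---------
---------
---**----
--*--*---
-*>*-*---
-**------
---------
step 24: ---------
---------
---**----
--*--*---
-***-*---
-*v------
---------
step 25: ---------
---------
---**----
--*--*---
-***-*---
-*->-----
---------

east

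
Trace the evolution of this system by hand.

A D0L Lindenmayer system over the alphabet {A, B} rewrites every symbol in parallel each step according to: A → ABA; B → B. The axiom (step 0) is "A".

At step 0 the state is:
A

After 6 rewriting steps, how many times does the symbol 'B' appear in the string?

0) A
1) ABA
2) ABABABA
3) ABABABABABABABA
4) ABABABABABABABABABABABABABABABA
5) ABABABABABABABABABABABABABABABABABABABABABABABABABABABABABABABA
6) ABABABABABABABABABABABABABABABABABABABABABABABABABABABABAB…BABABABABABABABABABABABABABABABABABABABABABABABABABABABABA  (len 127)

63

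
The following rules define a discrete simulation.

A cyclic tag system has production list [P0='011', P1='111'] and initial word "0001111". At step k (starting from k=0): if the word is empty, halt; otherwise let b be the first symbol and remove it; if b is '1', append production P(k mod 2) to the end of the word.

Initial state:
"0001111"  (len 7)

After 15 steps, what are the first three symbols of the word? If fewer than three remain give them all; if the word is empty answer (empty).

k=0  "0001111"  (len 7)
k=1  "001111"  (len 6)
k=2  "01111"  (len 5)
k=3  "1111"  (len 4)
k=4  "111111"  (len 6)
k=5  "11111011"  (len 8)
k=6  "1111011111"  (len 10)
k=7  "111011111011"  (len 12)
k=8  "11011111011111"  (len 14)
k=9  "1011111011111011"  (len 16)
k=10  "011111011111011111"  (len 18)
k=11  "11111011111011111"  (len 17)
k=12  "1111011111011111111"  (len 19)
k=13  "111011111011111111011"  (len 21)
k=14  "11011111011111111011111"  (len 23)
k=15  "1011111011111111011111011"  (len 25)

101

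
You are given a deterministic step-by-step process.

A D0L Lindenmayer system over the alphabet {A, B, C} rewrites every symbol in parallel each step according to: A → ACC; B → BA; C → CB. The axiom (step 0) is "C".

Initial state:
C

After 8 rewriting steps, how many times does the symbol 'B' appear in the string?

gen 0: C
gen 1: CB
gen 2: CBBA
gen 3: CBBABAACC
gen 4: CBBABAACCBAACCACCCBCB
gen 5: CBBABAACCBAACCACCCBCBBAACCACCCBCBACCCBCBCBBACBBA
gen 6: CBBABAACCBAACCACCCBCBBAACCACCCBCBACCCBCBCBBACBBABAACCACCCBCBACCCBCBCBBACBBAACCCBCBCBBACBBACBBABAACCCBBABAACC
gen 7: CBBABAACCBAACCACCCBCBBAACCACCCBCBACCCBCBCBBACBBABAACCACCCB…BABAACCCBBABAACCCBBABAACCBAACCACCCBCBCBBABAACCBAACCACCCBCB  (len 243)
gen 8: CBBABAACCBAACCACCCBCBBAACCACCCBCBACCCBCBCBBACBBABAACCACCCB…CBCBBACBBACBBABAACCBAACCACCCBCBBAACCACCCBCBACCCBCBCBBACBBA  (len 549)

180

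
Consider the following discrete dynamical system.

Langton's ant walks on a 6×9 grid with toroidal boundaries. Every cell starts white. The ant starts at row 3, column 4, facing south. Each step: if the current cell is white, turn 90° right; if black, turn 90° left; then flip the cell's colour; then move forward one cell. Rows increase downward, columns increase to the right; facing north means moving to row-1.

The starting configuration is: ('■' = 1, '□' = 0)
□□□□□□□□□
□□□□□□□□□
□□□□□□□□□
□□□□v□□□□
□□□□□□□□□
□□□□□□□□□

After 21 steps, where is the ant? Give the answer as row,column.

1,7

t=0: □□□□□□□□□
□□□□□□□□□
□□□□□□□□□
□□□□v□□□□
□□□□□□□□□
□□□□□□□□□
t=1: □□□□□□□□□
□□□□□□□□□
□□□□□□□□□
□□□<■□□□□
□□□□□□□□□
□□□□□□□□□
t=2: □□□□□□□□□
□□□□□□□□□
□□□^□□□□□
□□□■■□□□□
□□□□□□□□□
□□□□□□□□□
t=3: □□□□□□□□□
□□□□□□□□□
□□□■>□□□□
□□□■■□□□□
□□□□□□□□□
□□□□□□□□□
t=4: □□□□□□□□□
□□□□□□□□□
□□□■■□□□□
□□□■v□□□□
□□□□□□□□□
□□□□□□□□□
t=5: □□□□□□□□□
□□□□□□□□□
□□□■■□□□□
□□□■□>□□□
□□□□□□□□□
□□□□□□□□□
t=6: □□□□□□□□□
□□□□□□□□□
□□□■■□□□□
□□□■□■□□□
□□□□□v□□□
□□□□□□□□□
t=7: □□□□□□□□□
□□□□□□□□□
□□□■■□□□□
□□□■□■□□□
□□□□<■□□□
□□□□□□□□□
t=8: □□□□□□□□□
□□□□□□□□□
□□□■■□□□□
□□□■^■□□□
□□□□■■□□□
□□□□□□□□□
t=9: □□□□□□□□□
□□□□□□□□□
□□□■■□□□□
□□□■■>□□□
□□□□■■□□□
□□□□□□□□□
t=10: □□□□□□□□□
□□□□□□□□□
□□□■■^□□□
□□□■■□□□□
□□□□■■□□□
□□□□□□□□□
t=11: □□□□□□□□□
□□□□□□□□□
□□□■■■>□□
□□□■■□□□□
□□□□■■□□□
□□□□□□□□□
t=12: □□□□□□□□□
□□□□□□□□□
□□□■■■■□□
□□□■■□v□□
□□□□■■□□□
□□□□□□□□□
t=13: □□□□□□□□□
□□□□□□□□□
□□□■■■■□□
□□□■■<■□□
□□□□■■□□□
□□□□□□□□□
t=14: □□□□□□□□□
□□□□□□□□□
□□□■■^■□□
□□□■■■■□□
□□□□■■□□□
□□□□□□□□□
t=15: □□□□□□□□□
□□□□□□□□□
□□□■<□■□□
□□□■■■■□□
□□□□■■□□□
□□□□□□□□□
t=16: □□□□□□□□□
□□□□□□□□□
□□□■□□■□□
□□□■v■■□□
□□□□■■□□□
□□□□□□□□□
t=17: □□□□□□□□□
□□□□□□□□□
□□□■□□■□□
□□□■□>■□□
□□□□■■□□□
□□□□□□□□□
t=18: □□□□□□□□□
□□□□□□□□□
□□□■□^■□□
□□□■□□■□□
□□□□■■□□□
□□□□□□□□□
t=19: □□□□□□□□□
□□□□□□□□□
□□□■□■>□□
□□□■□□■□□
□□□□■■□□□
□□□□□□□□□
t=20: □□□□□□□□□
□□□□□□^□□
□□□■□■□□□
□□□■□□■□□
□□□□■■□□□
□□□□□□□□□
t=21: □□□□□□□□□
□□□□□□■>□
□□□■□■□□□
□□□■□□■□□
□□□□■■□□□
□□□□□□□□□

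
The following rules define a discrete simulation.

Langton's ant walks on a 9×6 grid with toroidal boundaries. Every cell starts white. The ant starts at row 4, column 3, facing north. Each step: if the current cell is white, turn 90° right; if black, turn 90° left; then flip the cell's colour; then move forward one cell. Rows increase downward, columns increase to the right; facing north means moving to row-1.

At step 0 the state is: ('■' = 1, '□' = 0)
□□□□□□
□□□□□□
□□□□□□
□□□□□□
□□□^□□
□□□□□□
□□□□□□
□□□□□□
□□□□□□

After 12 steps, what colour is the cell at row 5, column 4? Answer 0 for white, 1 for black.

step 0: □□□□□□
□□□□□□
□□□□□□
□□□□□□
□□□^□□
□□□□□□
□□□□□□
□□□□□□
□□□□□□
step 1: □□□□□□
□□□□□□
□□□□□□
□□□□□□
□□□■>□
□□□□□□
□□□□□□
□□□□□□
□□□□□□
step 2: □□□□□□
□□□□□□
□□□□□□
□□□□□□
□□□■■□
□□□□v□
□□□□□□
□□□□□□
□□□□□□
step 3: □□□□□□
□□□□□□
□□□□□□
□□□□□□
□□□■■□
□□□<■□
□□□□□□
□□□□□□
□□□□□□
step 4: □□□□□□
□□□□□□
□□□□□□
□□□□□□
□□□^■□
□□□■■□
□□□□□□
□□□□□□
□□□□□□
step 5: □□□□□□
□□□□□□
□□□□□□
□□□□□□
□□<□■□
□□□■■□
□□□□□□
□□□□□□
□□□□□□
step 6: □□□□□□
□□□□□□
□□□□□□
□□^□□□
□□■□■□
□□□■■□
□□□□□□
□□□□□□
□□□□□□
step 7: □□□□□□
□□□□□□
□□□□□□
□□■>□□
□□■□■□
□□□■■□
□□□□□□
□□□□□□
□□□□□□
step 8: □□□□□□
□□□□□□
□□□□□□
□□■■□□
□□■v■□
□□□■■□
□□□□□□
□□□□□□
□□□□□□
step 9: □□□□□□
□□□□□□
□□□□□□
□□■■□□
□□<■■□
□□□■■□
□□□□□□
□□□□□□
□□□□□□
step 10: □□□□□□
□□□□□□
□□□□□□
□□■■□□
□□□■■□
□□v■■□
□□□□□□
□□□□□□
□□□□□□
step 11: □□□□□□
□□□□□□
□□□□□□
□□■■□□
□□□■■□
□<■■■□
□□□□□□
□□□□□□
□□□□□□
step 12: □□□□□□
□□□□□□
□□□□□□
□□■■□□
□^□■■□
□■■■■□
□□□□□□
□□□□□□
□□□□□□

1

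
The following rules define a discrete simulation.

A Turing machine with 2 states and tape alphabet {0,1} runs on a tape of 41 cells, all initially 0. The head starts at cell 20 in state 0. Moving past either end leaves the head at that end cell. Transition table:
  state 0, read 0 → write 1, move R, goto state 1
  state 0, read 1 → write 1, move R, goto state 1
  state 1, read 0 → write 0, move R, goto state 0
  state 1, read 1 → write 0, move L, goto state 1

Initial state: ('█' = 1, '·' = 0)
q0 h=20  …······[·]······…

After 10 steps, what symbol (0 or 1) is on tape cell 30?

step 0: q0 h=20  …······[·]······…
step 1: q1 h=21  …·····█[·]······…
step 2: q0 h=22  …····█·[·]······…
step 3: q1 h=23  …···█·█[·]······…
step 4: q0 h=24  …··█·█·[·]······…
step 5: q1 h=25  …·█·█·█[·]······…
step 6: q0 h=26  …█·█·█·[·]······…
step 7: q1 h=27  …·█·█·█[·]······…
step 8: q0 h=28  …█·█·█·[·]······…
step 9: q1 h=29  …·█·█·█[·]······…
step 10: q0 h=30  …█·█·█·[·]······…

0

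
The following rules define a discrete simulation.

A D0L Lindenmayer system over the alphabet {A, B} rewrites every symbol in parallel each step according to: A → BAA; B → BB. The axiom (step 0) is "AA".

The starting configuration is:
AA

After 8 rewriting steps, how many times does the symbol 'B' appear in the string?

gen 0: AA
gen 1: BAABAA
gen 2: BBBAABAABBBAABAA
gen 3: BBBBBBBAABAABBBAABAABBBBBBBAABAABBBAABAA
gen 4: BBBBBBBBBBBBBBBAABAABBBAABAABBBBBBBAABAABBBAABAABBBBBBBBBBBBBBBAABAABBBAABAABBBBBBBAABAABBBAABAA
gen 5: BBBBBBBBBBBBBBBBBBBBBBBBBBBBBBBAABAABBBAABAABBBBBBBAABAABB…AABBBAABAABBBBBBBBBBBBBBBAABAABBBAABAABBBBBBBAABAABBBAABAA  (len 224)
gen 6: BBBBBBBBBBBBBBBBBBBBBBBBBBBBBBBBBBBBBBBBBBBBBBBBBBBBBBBBBB…AABBBAABAABBBBBBBBBBBBBBBAABAABBBAABAABBBBBBBAABAABBBAABAA  (len 512)
gen 7: BBBBBBBBBBBBBBBBBBBBBBBBBBBBBBBBBBBBBBBBBBBBBBBBBBBBBBBBBB…AABBBAABAABBBBBBBBBBBBBBBAABAABBBAABAABBBBBBBAABAABBBAABAA  (len 1152)
gen 8: BBBBBBBBBBBBBBBBBBBBBBBBBBBBBBBBBBBBBBBBBBBBBBBBBBBBBBBBBB…AABBBAABAABBBBBBBBBBBBBBBAABAABBBAABAABBBBBBBAABAABBBAABAA  (len 2560)

2048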